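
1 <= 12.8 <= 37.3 True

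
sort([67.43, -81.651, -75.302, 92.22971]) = [-81.651, -75.302, 67.43, 92.22971]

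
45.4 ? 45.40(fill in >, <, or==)==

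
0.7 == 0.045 False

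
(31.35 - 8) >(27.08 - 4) True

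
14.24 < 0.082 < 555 False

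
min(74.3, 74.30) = 74.3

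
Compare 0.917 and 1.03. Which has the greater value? 1.03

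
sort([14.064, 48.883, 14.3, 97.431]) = [14.064, 14.3, 48.883, 97.431]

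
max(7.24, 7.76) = 7.76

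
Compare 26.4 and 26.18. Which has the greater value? 26.4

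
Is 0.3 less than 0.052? No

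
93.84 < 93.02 False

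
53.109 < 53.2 True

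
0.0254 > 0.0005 True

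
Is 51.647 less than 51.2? No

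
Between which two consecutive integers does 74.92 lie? 74 and 75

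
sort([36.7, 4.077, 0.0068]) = [0.0068, 4.077, 36.7]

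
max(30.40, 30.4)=30.4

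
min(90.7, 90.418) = 90.418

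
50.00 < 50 False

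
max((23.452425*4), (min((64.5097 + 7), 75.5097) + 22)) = 93.8097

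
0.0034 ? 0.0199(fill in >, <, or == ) <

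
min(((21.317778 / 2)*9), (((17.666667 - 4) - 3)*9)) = 95.930001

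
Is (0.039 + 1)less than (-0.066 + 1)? No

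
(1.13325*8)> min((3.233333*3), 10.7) False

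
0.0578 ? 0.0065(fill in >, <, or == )>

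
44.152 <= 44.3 True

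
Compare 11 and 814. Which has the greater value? 814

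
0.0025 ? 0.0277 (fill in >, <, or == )<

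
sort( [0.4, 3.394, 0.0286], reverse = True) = [3.394, 0.4, 0.0286]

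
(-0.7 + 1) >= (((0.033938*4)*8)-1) True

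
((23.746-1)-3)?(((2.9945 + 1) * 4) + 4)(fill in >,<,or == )<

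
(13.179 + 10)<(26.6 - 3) True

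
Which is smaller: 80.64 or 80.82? 80.64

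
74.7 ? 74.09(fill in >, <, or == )>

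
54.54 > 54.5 True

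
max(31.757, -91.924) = 31.757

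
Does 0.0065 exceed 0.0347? No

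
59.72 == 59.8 False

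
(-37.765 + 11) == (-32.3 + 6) False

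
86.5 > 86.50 False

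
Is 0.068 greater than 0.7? No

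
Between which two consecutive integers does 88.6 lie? 88 and 89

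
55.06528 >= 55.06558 False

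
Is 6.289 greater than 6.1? Yes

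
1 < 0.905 False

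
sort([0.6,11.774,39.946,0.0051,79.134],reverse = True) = [79.134,39.946,11.774,0.6,0.0051]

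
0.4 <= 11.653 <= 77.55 True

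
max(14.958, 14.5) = 14.958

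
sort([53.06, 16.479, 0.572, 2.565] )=[0.572, 2.565, 16.479, 53.06]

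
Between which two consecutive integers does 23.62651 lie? 23 and 24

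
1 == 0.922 False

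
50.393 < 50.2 False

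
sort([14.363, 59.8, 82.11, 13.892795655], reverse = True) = [82.11, 59.8, 14.363, 13.892795655]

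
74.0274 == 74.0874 False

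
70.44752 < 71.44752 True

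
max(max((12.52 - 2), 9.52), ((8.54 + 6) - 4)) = 10.54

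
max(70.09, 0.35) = 70.09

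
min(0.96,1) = 0.96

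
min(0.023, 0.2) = 0.023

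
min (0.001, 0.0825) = 0.001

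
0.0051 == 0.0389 False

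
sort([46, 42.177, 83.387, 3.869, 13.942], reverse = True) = [83.387, 46, 42.177, 13.942, 3.869]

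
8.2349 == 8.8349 False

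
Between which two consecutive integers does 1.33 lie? 1 and 2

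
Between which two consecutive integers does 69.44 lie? 69 and 70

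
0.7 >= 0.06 True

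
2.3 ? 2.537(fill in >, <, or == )<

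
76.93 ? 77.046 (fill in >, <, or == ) <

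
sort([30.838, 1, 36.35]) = [1, 30.838, 36.35]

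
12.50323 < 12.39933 False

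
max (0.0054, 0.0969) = 0.0969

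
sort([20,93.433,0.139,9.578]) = [0.139,9.578,20,93.433]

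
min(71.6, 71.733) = 71.6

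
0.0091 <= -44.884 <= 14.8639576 False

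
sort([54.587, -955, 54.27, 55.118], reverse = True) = [55.118, 54.587, 54.27, -955]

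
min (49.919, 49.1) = 49.1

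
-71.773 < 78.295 True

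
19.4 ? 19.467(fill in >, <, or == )<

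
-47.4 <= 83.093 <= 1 False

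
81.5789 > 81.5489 True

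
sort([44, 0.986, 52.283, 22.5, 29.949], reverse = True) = [52.283, 44, 29.949, 22.5, 0.986]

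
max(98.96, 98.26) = 98.96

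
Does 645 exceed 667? No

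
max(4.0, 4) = 4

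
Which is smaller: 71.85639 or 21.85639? 21.85639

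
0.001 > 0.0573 False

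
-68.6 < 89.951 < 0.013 False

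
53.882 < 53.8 False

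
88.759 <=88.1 False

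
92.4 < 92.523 True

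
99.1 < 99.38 True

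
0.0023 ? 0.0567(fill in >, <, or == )<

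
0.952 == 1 False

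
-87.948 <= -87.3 True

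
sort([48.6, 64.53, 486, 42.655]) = [42.655, 48.6, 64.53, 486]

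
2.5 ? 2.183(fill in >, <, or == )>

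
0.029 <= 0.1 True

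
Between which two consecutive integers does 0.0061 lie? 0 and 1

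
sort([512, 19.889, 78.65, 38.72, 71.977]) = [19.889, 38.72, 71.977, 78.65, 512]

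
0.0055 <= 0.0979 True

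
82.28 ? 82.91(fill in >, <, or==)<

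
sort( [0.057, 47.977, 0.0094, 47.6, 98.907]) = [0.0094, 0.057, 47.6, 47.977, 98.907]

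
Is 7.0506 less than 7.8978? Yes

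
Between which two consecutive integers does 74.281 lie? 74 and 75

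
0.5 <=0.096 False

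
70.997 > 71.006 False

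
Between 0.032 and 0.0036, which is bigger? 0.032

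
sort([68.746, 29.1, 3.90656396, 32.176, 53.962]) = [3.90656396, 29.1, 32.176, 53.962, 68.746]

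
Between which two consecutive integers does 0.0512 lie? 0 and 1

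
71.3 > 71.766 False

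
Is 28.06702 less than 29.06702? Yes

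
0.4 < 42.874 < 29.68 False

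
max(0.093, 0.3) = 0.3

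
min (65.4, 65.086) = 65.086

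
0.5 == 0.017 False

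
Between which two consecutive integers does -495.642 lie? -496 and -495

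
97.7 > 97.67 True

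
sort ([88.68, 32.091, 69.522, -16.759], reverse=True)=[88.68, 69.522, 32.091, -16.759]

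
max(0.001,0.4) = 0.4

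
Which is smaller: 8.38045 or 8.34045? 8.34045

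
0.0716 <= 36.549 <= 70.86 True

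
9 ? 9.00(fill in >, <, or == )==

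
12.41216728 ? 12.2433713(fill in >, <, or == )>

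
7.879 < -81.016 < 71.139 False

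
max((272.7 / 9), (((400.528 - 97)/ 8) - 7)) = 30.941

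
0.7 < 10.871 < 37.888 True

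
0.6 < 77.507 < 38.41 False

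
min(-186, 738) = -186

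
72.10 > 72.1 False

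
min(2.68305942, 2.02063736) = 2.02063736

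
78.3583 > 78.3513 True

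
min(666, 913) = 666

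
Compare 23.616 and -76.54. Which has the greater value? 23.616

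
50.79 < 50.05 False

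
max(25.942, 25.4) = 25.942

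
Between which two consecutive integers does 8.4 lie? 8 and 9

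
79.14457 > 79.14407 True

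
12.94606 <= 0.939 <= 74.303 False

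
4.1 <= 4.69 True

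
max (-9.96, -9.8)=-9.8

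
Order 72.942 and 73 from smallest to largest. 72.942,73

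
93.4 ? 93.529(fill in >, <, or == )<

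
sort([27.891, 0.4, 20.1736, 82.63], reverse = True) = [82.63, 27.891, 20.1736, 0.4]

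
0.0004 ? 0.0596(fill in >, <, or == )<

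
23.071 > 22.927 True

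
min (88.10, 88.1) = 88.10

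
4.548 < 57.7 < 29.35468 False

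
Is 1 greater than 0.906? Yes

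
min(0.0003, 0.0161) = 0.0003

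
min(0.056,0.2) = 0.056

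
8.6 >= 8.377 True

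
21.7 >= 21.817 False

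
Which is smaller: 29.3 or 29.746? 29.3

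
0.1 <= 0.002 False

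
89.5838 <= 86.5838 False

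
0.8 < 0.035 False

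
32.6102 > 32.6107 False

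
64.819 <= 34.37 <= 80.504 False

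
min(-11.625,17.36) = -11.625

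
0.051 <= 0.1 True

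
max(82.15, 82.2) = 82.2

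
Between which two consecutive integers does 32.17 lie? 32 and 33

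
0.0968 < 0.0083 False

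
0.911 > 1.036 False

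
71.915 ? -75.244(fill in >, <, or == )>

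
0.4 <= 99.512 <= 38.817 False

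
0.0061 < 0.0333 True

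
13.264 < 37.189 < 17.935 False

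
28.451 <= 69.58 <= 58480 True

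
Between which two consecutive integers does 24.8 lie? 24 and 25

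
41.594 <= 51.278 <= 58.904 True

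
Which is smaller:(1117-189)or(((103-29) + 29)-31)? (((103-29) + 29)-31)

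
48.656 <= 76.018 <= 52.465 False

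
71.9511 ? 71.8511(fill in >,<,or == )>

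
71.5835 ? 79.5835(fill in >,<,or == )<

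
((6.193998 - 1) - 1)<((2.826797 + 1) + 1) True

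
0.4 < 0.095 False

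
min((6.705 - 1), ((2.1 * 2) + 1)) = 5.2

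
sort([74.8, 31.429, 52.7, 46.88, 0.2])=[0.2, 31.429, 46.88, 52.7, 74.8]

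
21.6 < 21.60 False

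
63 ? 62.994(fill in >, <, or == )>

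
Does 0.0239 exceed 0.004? Yes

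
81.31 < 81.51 True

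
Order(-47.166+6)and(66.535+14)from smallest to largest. (-47.166+6),(66.535+14)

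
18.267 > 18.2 True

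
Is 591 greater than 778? No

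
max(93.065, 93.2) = 93.2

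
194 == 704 False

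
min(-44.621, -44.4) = -44.621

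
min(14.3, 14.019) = 14.019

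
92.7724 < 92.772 False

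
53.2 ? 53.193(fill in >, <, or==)>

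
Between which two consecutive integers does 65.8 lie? 65 and 66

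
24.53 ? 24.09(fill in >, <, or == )>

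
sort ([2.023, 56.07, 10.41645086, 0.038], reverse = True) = [56.07, 10.41645086, 2.023, 0.038]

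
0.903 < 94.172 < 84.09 False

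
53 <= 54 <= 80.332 True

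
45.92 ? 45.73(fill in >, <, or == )>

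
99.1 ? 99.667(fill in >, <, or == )<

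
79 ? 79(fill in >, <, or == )==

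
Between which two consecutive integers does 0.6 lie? 0 and 1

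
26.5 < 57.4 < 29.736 False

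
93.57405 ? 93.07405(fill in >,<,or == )>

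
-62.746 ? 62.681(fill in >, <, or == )<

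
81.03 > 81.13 False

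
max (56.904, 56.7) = 56.904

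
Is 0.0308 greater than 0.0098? Yes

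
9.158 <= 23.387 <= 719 True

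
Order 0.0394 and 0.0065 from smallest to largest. 0.0065, 0.0394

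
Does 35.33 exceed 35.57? No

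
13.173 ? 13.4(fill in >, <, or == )<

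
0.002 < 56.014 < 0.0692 False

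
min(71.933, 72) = 71.933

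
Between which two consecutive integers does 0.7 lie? 0 and 1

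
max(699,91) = 699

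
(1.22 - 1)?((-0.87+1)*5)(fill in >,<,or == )<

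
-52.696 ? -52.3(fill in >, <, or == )<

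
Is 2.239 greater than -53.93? Yes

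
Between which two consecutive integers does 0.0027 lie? 0 and 1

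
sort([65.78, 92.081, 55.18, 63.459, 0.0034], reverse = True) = [92.081, 65.78, 63.459, 55.18, 0.0034]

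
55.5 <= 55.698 True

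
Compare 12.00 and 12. They are equal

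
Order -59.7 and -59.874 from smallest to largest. -59.874, -59.7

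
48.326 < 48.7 True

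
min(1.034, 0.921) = 0.921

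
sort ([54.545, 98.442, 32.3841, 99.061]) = [32.3841, 54.545, 98.442, 99.061]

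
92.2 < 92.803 True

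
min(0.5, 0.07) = 0.07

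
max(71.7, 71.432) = 71.7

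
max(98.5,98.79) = 98.79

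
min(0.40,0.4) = 0.40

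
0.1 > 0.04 True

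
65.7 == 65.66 False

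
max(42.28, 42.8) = 42.8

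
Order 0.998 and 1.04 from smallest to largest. 0.998, 1.04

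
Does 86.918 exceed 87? No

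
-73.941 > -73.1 False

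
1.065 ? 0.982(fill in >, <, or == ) >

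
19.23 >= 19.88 False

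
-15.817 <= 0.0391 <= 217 True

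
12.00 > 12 False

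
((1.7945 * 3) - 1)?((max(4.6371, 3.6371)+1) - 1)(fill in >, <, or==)<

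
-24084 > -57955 True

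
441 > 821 False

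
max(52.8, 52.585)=52.8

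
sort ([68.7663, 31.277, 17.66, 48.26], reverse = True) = [68.7663, 48.26, 31.277, 17.66]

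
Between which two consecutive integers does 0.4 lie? 0 and 1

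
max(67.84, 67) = 67.84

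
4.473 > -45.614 True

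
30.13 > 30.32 False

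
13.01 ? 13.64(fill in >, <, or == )<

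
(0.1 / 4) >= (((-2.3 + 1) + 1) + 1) False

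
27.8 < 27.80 False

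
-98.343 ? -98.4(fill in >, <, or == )>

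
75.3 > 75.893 False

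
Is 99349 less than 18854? No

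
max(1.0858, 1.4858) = 1.4858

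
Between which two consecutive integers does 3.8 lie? 3 and 4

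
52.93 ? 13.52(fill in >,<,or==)>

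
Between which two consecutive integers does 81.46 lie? 81 and 82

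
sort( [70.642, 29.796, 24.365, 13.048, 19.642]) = [13.048, 19.642, 24.365, 29.796, 70.642]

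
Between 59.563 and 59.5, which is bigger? 59.563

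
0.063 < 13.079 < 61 True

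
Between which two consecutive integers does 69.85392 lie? 69 and 70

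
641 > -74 True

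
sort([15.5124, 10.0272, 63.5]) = [10.0272, 15.5124, 63.5]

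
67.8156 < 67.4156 False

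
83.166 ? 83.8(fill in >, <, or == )<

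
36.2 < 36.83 True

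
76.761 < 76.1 False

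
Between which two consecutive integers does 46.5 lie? 46 and 47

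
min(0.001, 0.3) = 0.001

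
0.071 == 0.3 False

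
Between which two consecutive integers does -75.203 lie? -76 and -75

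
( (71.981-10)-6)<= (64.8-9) False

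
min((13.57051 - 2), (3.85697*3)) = 11.57051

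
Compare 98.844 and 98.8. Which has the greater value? 98.844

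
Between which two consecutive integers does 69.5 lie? 69 and 70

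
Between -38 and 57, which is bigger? 57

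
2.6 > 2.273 True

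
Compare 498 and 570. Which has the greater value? 570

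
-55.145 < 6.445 True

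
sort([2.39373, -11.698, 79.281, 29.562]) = [-11.698, 2.39373, 29.562, 79.281]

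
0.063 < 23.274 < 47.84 True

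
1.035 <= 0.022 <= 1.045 False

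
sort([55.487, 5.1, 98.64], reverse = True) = [98.64, 55.487, 5.1]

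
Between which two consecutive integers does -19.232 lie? -20 and -19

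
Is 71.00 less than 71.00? No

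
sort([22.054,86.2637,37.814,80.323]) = [22.054,37.814,80.323,86.2637]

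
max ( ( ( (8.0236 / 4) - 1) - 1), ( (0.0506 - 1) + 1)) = 0.0506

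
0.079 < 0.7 True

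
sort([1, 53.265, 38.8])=[1, 38.8, 53.265]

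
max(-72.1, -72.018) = -72.018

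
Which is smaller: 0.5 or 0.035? 0.035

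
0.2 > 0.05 True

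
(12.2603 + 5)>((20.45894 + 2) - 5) False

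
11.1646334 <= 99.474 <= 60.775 False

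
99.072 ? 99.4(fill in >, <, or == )<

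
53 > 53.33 False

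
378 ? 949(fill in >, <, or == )<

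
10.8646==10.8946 False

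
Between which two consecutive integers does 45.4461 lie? 45 and 46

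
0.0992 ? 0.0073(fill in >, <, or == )>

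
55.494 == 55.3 False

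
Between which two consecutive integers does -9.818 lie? -10 and -9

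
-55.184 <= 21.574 True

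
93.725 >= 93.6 True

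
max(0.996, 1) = 1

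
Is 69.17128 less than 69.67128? Yes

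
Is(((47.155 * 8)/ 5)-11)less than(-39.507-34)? No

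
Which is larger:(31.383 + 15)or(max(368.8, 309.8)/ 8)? (31.383 + 15)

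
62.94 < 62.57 False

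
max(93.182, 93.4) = 93.4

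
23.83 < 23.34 False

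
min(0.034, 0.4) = 0.034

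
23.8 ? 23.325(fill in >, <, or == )>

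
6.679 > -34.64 True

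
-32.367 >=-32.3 False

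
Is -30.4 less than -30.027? Yes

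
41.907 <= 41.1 False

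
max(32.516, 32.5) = 32.516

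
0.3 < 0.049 False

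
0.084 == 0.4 False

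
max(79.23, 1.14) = 79.23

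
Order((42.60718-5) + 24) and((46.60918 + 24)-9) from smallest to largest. ((42.60718-5) + 24), ((46.60918 + 24)-9)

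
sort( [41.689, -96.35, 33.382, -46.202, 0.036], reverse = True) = [41.689, 33.382, 0.036, -46.202, -96.35]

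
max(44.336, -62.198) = 44.336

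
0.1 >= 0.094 True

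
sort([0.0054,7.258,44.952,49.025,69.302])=[0.0054,7.258,44.952,49.025,69.302]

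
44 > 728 False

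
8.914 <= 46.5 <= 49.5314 True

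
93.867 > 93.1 True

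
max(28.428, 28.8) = 28.8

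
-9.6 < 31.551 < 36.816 True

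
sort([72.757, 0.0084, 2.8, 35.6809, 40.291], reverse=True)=[72.757, 40.291, 35.6809, 2.8, 0.0084]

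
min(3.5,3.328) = 3.328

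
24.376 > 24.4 False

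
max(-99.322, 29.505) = 29.505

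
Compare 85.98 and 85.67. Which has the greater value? 85.98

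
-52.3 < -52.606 False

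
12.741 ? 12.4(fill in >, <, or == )>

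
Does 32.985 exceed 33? No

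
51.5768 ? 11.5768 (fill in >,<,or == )>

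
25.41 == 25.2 False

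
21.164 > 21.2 False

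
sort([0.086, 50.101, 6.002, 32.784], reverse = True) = [50.101, 32.784, 6.002, 0.086]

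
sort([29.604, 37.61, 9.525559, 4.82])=[4.82, 9.525559, 29.604, 37.61]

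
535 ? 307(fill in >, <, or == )>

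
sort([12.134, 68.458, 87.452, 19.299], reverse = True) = [87.452, 68.458, 19.299, 12.134]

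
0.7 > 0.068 True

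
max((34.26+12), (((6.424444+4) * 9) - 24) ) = 69.819996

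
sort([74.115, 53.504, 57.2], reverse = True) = [74.115, 57.2, 53.504]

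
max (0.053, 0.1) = 0.1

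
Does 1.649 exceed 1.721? No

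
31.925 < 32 True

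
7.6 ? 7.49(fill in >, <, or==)>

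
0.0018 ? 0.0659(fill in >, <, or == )<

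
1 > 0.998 True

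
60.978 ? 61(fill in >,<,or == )<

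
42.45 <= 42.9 True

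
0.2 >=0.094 True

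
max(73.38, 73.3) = 73.38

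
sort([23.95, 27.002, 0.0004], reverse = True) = [27.002, 23.95, 0.0004]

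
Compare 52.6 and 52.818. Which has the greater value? 52.818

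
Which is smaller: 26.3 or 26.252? 26.252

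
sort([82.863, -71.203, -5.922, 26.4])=[-71.203, -5.922, 26.4, 82.863]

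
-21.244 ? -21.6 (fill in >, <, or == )>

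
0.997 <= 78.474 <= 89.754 True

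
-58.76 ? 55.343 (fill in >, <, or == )<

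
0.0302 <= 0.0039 False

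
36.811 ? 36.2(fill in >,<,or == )>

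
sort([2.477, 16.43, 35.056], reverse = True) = [35.056, 16.43, 2.477]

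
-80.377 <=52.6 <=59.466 True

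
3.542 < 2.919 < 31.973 False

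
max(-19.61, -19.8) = -19.61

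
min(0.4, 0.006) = 0.006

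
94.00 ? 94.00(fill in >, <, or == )==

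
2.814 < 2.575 False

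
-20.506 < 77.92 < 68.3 False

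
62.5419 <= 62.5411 False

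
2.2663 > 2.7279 False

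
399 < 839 True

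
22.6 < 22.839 True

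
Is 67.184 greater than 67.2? No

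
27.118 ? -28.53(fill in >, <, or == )>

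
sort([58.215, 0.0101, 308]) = [0.0101, 58.215, 308]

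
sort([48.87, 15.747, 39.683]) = [15.747, 39.683, 48.87]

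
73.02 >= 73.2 False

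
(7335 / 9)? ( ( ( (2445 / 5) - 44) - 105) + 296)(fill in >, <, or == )>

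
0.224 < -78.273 False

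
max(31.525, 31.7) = 31.7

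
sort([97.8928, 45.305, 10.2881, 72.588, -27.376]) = [-27.376, 10.2881, 45.305, 72.588, 97.8928]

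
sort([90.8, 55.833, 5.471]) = [5.471, 55.833, 90.8]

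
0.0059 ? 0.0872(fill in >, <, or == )<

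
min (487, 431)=431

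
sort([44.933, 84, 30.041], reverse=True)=[84, 44.933, 30.041]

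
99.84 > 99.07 True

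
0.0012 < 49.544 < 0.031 False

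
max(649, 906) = 906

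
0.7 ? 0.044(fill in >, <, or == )>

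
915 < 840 False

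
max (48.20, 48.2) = 48.2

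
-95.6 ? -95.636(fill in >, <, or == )>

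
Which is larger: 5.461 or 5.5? 5.5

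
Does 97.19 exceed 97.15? Yes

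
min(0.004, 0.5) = 0.004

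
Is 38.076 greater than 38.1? No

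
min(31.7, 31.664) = 31.664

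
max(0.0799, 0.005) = 0.0799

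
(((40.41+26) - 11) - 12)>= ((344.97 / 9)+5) True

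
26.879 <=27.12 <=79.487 True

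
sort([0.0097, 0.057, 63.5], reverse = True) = [63.5, 0.057, 0.0097]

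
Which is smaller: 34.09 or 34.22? 34.09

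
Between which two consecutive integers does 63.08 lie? 63 and 64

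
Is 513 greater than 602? No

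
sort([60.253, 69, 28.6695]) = [28.6695, 60.253, 69]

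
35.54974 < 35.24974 False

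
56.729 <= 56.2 False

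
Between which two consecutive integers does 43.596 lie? 43 and 44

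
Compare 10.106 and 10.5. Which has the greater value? 10.5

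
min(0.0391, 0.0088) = 0.0088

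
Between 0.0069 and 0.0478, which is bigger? 0.0478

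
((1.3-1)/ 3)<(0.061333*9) True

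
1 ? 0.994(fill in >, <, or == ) >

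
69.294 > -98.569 True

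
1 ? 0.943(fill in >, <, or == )>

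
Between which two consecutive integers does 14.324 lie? 14 and 15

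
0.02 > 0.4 False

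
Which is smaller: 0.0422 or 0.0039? 0.0039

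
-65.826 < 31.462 True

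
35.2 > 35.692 False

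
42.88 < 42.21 False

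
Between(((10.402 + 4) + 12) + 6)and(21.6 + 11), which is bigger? (21.6 + 11)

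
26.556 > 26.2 True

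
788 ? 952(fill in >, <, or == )<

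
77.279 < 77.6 True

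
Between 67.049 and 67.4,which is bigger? 67.4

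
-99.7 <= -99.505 True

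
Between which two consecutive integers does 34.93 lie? 34 and 35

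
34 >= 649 False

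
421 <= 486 True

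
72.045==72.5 False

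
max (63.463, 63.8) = 63.8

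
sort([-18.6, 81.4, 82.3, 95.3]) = [-18.6, 81.4, 82.3, 95.3]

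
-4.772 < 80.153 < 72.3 False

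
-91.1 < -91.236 False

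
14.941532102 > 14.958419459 False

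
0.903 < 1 True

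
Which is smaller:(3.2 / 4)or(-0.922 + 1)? (-0.922 + 1)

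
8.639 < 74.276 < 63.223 False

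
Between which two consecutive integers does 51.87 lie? 51 and 52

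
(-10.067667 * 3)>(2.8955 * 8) False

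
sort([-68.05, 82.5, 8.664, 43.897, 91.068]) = [-68.05, 8.664, 43.897, 82.5, 91.068]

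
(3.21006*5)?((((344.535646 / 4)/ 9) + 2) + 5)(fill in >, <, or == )<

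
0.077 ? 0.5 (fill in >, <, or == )<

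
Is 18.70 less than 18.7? No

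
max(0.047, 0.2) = 0.2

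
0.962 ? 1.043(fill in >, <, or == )<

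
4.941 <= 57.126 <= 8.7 False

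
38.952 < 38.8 False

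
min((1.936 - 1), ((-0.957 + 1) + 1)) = 0.936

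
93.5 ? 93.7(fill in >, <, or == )<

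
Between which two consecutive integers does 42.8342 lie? 42 and 43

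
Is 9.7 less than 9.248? No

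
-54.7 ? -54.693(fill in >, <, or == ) <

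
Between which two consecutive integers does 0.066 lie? 0 and 1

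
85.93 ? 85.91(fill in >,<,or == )>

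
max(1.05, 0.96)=1.05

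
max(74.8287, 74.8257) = 74.8287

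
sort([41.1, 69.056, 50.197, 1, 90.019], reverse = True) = [90.019, 69.056, 50.197, 41.1, 1]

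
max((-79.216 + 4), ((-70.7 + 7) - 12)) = -75.216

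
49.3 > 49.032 True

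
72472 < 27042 False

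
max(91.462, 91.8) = 91.8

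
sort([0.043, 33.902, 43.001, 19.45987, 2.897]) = [0.043, 2.897, 19.45987, 33.902, 43.001]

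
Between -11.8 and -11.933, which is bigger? -11.8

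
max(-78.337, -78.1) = -78.1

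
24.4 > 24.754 False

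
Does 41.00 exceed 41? No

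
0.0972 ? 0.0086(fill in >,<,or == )>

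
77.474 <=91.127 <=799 True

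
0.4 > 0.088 True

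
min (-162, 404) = -162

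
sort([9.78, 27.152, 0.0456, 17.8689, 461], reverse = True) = [461, 27.152, 17.8689, 9.78, 0.0456]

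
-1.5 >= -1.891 True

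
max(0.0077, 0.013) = 0.013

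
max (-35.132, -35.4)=-35.132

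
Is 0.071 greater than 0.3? No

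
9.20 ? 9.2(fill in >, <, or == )==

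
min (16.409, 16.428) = 16.409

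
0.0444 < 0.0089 False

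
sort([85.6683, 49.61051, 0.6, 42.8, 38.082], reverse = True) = [85.6683, 49.61051, 42.8, 38.082, 0.6]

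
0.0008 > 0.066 False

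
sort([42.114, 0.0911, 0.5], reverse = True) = [42.114, 0.5, 0.0911]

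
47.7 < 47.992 True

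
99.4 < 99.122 False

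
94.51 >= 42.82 True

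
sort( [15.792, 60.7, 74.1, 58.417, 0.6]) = [0.6, 15.792, 58.417, 60.7, 74.1]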